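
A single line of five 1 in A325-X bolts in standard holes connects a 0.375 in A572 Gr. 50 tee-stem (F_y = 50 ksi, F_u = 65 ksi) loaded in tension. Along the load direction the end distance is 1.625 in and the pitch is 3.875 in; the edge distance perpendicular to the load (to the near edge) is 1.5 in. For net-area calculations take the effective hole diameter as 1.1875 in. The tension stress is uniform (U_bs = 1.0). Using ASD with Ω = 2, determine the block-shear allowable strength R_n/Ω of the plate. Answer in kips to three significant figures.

Shear plane L_v = 1.625 + 4·3.875 = 17.12 in; A_gv = 17.12 × 0.375 = 6.422 in².
A_nv = (17.12 − 4.5·1.1875) × 0.375 = 4.418 in².
A_nt = (1.5 − 0.5·1.1875) × 0.375 = 0.3398 in².
0.6 F_u A_nv = 172.3 kips; 0.6 F_y A_gv = 192.7 kips → shear rupture governs the shear term.
R_n = 172.3 + 1.0 × 65 × 0.3398 = 194.4 kips.
Allowable strength R_n/Ω = 194.4 / 2 = 97.2 kips.

97.2 kips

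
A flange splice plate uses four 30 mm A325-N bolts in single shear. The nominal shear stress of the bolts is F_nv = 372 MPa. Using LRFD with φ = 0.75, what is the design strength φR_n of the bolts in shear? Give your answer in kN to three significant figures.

A_b = π × 30² / 4 = 706.9 mm².
R_n = F_nv · A_b · n · n_s = 372 × 706.9 × 4 × 1 / 1000 = 1052 kN.
Design strength φR_n = 0.75 × 1052 = 789 kN.

789 kN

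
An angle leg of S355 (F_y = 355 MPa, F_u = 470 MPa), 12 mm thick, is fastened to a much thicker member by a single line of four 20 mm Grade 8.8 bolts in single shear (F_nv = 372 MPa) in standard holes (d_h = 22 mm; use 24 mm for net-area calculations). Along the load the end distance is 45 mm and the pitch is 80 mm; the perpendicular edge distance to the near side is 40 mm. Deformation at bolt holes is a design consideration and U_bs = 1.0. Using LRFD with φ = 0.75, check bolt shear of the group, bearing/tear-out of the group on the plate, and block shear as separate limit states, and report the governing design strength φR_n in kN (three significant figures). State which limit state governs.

351 kN (bolt shear governs)

Bolt shear: A_b = π·20²/4 = 314.2 mm²; R_n = 372 × 314.2 × 4 × 1 / 1000 = 467.5 kN → 0.75 × 467.5 = 351 kN.
Bearing: edge l_c = 34, r_n = 230.1 kN; interior l_c = 58, r_n = 270.7 kN; R_n = 230.1 + 3·270.7 = 1042 kN → 782 kN.
Block shear: A_gv = 3420, A_nv = 2412, A_nt = 336 mm²; R_n = min(0.6F_uA_nv, 0.6F_yA_gv) + U_bs·F_u·A_nt = 838.1 kN → 629 kN.
Bolt shear governs: 351 kN.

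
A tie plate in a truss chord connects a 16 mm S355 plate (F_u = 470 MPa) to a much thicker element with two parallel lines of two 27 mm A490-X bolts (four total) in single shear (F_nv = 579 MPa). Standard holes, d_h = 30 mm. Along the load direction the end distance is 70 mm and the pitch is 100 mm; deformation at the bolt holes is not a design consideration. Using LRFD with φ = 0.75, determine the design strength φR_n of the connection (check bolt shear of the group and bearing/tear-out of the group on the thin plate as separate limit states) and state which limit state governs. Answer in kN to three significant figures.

995 kN (bolt shear governs)

Bolt shear: A_b = π·27²/4 = 572.6 mm²; R_n = 579 × 572.6 × 4 × 1 / 1000 = 1326 kN → 0.75 × 1326 = 995 kN.
Bearing (1.5 l_c t F_u ≤ 3.0 d t F_u): upper limit = 3.0·27·16·470 / 1000 = 609.1 kN.
  Edge l_c = 70 − 30/2 = 55 → r_n = 609.1 kN; interior l_c = 100 − 30 = 70 → r_n = 609.1 kN.
  R_n,bearing = 2·609.1 + 2·609.1 = 2436 kN → 0.75 × 2436 = 1830 kN.
Bolt shear governs: 995 kN.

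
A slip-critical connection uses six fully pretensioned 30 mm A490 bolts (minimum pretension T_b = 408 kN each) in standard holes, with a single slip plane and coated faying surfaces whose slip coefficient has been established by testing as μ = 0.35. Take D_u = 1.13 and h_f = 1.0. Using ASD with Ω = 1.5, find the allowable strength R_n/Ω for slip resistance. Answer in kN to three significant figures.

R_n = μ · D_u · h_f · T_b · n_s · n_b = 0.35 × 1.13 × 1.0 × 408 × 1 × 6 = 968.2 kN.
Allowable strength R_n/Ω = 968.2 / 1.5 = 645 kN.

645 kN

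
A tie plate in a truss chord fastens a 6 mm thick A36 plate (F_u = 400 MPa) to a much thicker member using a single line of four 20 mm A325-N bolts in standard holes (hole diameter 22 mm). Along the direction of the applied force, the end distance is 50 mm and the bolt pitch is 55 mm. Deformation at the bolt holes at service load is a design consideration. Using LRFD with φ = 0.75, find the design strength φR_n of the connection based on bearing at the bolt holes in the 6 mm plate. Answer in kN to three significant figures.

Per bolt r_n = 1.2 l_c t F_u ≤ 2.4 d t F_u; upper limit = 2.4 × 20 × 6 × 400 / 1000 = 115.2 kN.
Edge bolt: l_c = 50 − 22/2 = 39 mm → 1.2 × 39 × 6 × 400 / 1000 = 112.3 → r_n = 112.3 kN.
Interior bolts: l_c = 55 − 22 = 33 mm → 1.2 × 33 × 6 × 400 / 1000 = 95.04 → r_n = 95.04 kN.
R_n = 1 × 112.3 + 3 × 95.04 = 397.4 kN.
Design strength φR_n = 0.75 × 397.4 = 298 kN.

298 kN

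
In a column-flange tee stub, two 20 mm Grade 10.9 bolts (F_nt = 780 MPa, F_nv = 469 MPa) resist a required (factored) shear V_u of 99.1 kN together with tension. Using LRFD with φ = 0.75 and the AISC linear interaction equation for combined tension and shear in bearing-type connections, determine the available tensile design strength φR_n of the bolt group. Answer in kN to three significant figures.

A_b = π·20²/4 = 314.2 mm²; f_rv = 99.1 × 1000 / (2 × 314.2) = 157.7 MPa.
F'_nt = 1.3 F_nt − (F_nt / φF_nv) f_rv = 1.3·780 − (780/(0.75·469))·157.7 = 664.3 MPa, capped at F_nt → F'_nt = 664.3 MPa.
R_n = F'_nt · A_b · n = 664.3 × 314.2 × 2 / 1000 = 417.4 kN.
Design strength φR_n = 0.75 × 417.4 = 313 kN.

313 kN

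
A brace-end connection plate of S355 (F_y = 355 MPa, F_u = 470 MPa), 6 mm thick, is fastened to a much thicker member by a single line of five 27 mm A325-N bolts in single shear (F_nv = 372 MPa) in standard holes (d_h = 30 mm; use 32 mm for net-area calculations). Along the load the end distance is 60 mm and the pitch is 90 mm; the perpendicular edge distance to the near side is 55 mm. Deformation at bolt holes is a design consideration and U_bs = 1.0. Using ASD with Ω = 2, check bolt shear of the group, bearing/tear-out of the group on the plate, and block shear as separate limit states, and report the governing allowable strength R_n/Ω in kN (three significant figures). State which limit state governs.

Bolt shear: A_b = π·27²/4 = 572.6 mm²; R_n = 372 × 572.6 × 5 × 1 / 1000 = 1065 kN → 1065 / 2 = 532 kN.
Bearing: edge l_c = 45, r_n = 152.3 kN; interior l_c = 60, r_n = 182.7 kN; R_n = 152.3 + 4·182.7 = 883.2 kN → 442 kN.
Block shear: A_gv = 2520, A_nv = 1656, A_nt = 234 mm²; R_n = min(0.6F_uA_nv, 0.6F_yA_gv) + U_bs·F_u·A_nt = 577 kN → 288 kN.
Block shear governs: 288 kN.

288 kN (block shear governs)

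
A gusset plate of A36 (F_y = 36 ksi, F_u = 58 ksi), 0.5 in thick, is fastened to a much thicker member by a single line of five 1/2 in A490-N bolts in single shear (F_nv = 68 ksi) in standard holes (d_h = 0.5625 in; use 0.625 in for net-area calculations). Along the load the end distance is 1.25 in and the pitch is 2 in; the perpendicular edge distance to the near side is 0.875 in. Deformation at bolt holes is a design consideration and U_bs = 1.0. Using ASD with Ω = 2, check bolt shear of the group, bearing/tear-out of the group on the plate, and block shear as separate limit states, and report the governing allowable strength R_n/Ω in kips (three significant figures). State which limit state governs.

Bolt shear: A_b = π·0.5²/4 = 0.1963 in²; R_n = 68 × 0.1963 × 5 × 1 = 66.76 kips → 66.76 / 2 = 33.4 kips.
Bearing: edge l_c = 0.9688, r_n = 33.71 kips; interior l_c = 1.438, r_n = 34.8 kips; R_n = 33.71 + 4·34.8 = 172.9 kips → 86.5 kips.
Block shear: A_gv = 4.625, A_nv = 3.219, A_nt = 0.2812 in²; R_n = min(0.6F_uA_nv, 0.6F_yA_gv) + U_bs·F_u·A_nt = 116.2 kips → 58.1 kips.
Bolt shear governs: 33.4 kips.

33.4 kips (bolt shear governs)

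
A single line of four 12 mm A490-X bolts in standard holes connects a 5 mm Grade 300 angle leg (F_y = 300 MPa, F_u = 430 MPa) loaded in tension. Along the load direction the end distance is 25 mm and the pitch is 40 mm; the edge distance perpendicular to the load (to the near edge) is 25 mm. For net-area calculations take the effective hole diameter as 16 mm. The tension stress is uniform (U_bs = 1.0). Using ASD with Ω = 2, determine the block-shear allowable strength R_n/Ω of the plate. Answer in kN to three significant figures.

Shear plane L_v = 25 + 3·40 = 145 mm; A_gv = 145 × 5 = 725 mm².
A_nv = (145 − 3.5·16) × 5 = 445 mm².
A_nt = (25 − 0.5·16) × 5 = 85 mm².
0.6 F_u A_nv = 114.8 kN; 0.6 F_y A_gv = 130.5 kN → shear rupture governs the shear term.
R_n = 114.8 + 1.0 × 430 × 85 / 1000 = 151.4 kN.
Allowable strength R_n/Ω = 151.4 / 2 = 75.7 kN.

75.7 kN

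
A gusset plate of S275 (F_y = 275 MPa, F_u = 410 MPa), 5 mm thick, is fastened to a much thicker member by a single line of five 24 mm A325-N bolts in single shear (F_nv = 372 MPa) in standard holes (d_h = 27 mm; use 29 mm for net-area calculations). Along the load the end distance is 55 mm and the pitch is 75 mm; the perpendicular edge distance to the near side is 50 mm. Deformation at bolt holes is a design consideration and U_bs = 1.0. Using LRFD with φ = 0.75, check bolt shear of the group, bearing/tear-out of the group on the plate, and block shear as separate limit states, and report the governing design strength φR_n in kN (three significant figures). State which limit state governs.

262 kN (block shear governs)

Bolt shear: A_b = π·24²/4 = 452.4 mm²; R_n = 372 × 452.4 × 5 × 1 / 1000 = 841.4 kN → 0.75 × 841.4 = 631 kN.
Bearing: edge l_c = 41.5, r_n = 102.1 kN; interior l_c = 48, r_n = 118.1 kN; R_n = 102.1 + 4·118.1 = 574.4 kN → 431 kN.
Block shear: A_gv = 1775, A_nv = 1122, A_nt = 177.5 mm²; R_n = min(0.6F_uA_nv, 0.6F_yA_gv) + U_bs·F_u·A_nt = 348.9 kN → 262 kN.
Block shear governs: 262 kN.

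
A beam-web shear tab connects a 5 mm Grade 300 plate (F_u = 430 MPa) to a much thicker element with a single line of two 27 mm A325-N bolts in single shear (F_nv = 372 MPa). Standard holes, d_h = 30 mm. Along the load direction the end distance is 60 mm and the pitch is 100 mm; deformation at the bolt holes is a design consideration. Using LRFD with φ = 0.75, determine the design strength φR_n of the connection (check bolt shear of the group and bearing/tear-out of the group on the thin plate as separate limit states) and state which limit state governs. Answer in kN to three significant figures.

Bolt shear: A_b = π·27²/4 = 572.6 mm²; R_n = 372 × 572.6 × 2 × 1 / 1000 = 426 kN → 0.75 × 426 = 319 kN.
Bearing (1.2 l_c t F_u ≤ 2.4 d t F_u): upper limit = 2.4·27·5·430 / 1000 = 139.3 kN.
  Edge l_c = 60 − 30/2 = 45 → r_n = 116.1 kN; interior l_c = 100 − 30 = 70 → r_n = 139.3 kN.
  R_n,bearing = 1·116.1 + 1·139.3 = 255.4 kN → 0.75 × 255.4 = 192 kN.
Bearing governs: 192 kN.

192 kN (bearing governs)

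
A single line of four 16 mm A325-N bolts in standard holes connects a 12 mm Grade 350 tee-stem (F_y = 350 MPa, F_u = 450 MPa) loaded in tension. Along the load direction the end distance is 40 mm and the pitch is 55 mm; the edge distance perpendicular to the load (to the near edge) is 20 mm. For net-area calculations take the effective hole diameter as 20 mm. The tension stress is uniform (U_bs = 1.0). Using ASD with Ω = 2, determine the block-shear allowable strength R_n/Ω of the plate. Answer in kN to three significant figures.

Shear plane L_v = 40 + 3·55 = 205 mm; A_gv = 205 × 12 = 2460 mm².
A_nv = (205 − 3.5·20) × 12 = 1620 mm².
A_nt = (20 − 0.5·20) × 12 = 120 mm².
0.6 F_u A_nv = 437.4 kN; 0.6 F_y A_gv = 516.6 kN → shear rupture governs the shear term.
R_n = 437.4 + 1.0 × 450 × 120 / 1000 = 491.4 kN.
Allowable strength R_n/Ω = 491.4 / 2 = 246 kN.

246 kN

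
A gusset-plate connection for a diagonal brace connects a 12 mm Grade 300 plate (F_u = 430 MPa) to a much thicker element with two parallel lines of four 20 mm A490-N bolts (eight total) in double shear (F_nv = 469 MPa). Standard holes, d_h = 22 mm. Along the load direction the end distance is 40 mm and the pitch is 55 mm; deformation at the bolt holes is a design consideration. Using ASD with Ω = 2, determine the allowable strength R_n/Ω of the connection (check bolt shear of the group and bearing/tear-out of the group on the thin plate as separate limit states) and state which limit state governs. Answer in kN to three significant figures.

Bolt shear: A_b = π·20²/4 = 314.2 mm²; R_n = 469 × 314.2 × 8 × 2 / 1000 = 2357 kN → 2357 / 2 = 1180 kN.
Bearing (1.2 l_c t F_u ≤ 2.4 d t F_u): upper limit = 2.4·20·12·430 / 1000 = 247.7 kN.
  Edge l_c = 40 − 22/2 = 29 → r_n = 179.6 kN; interior l_c = 55 − 22 = 33 → r_n = 204.3 kN.
  R_n,bearing = 2·179.6 + 6·204.3 = 1585 kN → 1585 / 2 = 793 kN.
Bearing governs: 793 kN.

793 kN (bearing governs)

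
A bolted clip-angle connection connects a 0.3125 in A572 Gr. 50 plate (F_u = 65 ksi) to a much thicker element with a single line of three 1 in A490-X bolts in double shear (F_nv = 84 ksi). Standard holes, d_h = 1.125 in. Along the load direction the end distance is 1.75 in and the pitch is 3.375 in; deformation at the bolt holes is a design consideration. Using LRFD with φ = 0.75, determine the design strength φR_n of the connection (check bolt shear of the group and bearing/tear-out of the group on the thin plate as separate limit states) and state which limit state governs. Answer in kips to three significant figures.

94.8 kips (bearing governs)

Bolt shear: A_b = π·1²/4 = 0.7854 in²; R_n = 84 × 0.7854 × 3 × 2 = 395.8 kips → 0.75 × 395.8 = 297 kips.
Bearing (1.2 l_c t F_u ≤ 2.4 d t F_u): upper limit = 2.4·1·0.3125·65 = 48.75 kips.
  Edge l_c = 1.75 − 1.125/2 = 1.188 → r_n = 28.95 kips; interior l_c = 3.375 − 1.125 = 2.25 → r_n = 48.75 kips.
  R_n,bearing = 1·28.95 + 2·48.75 = 126.4 kips → 0.75 × 126.4 = 94.8 kips.
Bearing governs: 94.8 kips.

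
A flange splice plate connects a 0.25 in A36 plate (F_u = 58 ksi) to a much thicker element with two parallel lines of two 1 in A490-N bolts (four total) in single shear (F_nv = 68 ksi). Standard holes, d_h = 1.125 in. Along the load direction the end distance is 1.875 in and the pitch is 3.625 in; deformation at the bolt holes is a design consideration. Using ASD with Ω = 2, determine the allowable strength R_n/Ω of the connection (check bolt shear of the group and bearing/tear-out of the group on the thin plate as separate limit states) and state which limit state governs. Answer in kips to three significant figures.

57.6 kips (bearing governs)

Bolt shear: A_b = π·1²/4 = 0.7854 in²; R_n = 68 × 0.7854 × 4 × 1 = 213.6 kips → 213.6 / 2 = 107 kips.
Bearing (1.2 l_c t F_u ≤ 2.4 d t F_u): upper limit = 2.4·1·0.25·58 = 34.8 kips.
  Edge l_c = 1.875 − 1.125/2 = 1.312 → r_n = 22.84 kips; interior l_c = 3.625 − 1.125 = 2.5 → r_n = 34.8 kips.
  R_n,bearing = 2·22.84 + 2·34.8 = 115.3 kips → 115.3 / 2 = 57.6 kips.
Bearing governs: 57.6 kips.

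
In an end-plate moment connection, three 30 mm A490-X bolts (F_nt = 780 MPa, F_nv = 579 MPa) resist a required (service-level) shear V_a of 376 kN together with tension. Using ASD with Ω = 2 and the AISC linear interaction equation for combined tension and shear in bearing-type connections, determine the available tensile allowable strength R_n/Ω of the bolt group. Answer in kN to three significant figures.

A_b = π·30²/4 = 706.9 mm²; f_rv = 376 × 1000 / (3 × 706.9) = 177.3 MPa.
F'_nt = 1.3 F_nt − (Ω F_nt / F_nv) f_rv = 1.3·780 − (2·780/579)·177.3 = 536.3 MPa, capped at F_nt → F'_nt = 536.3 MPa.
R_n = F'_nt · A_b · n = 536.3 × 706.9 × 3 / 1000 = 1137 kN.
Allowable strength R_n/Ω = 1137 / 2 = 569 kN.

569 kN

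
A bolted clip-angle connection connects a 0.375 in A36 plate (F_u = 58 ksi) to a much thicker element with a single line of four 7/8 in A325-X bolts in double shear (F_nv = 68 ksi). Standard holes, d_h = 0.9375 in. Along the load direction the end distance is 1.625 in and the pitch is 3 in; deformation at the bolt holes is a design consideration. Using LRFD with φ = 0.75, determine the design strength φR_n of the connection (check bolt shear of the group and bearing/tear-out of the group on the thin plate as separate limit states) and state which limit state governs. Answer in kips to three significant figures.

125 kips (bearing governs)

Bolt shear: A_b = π·0.875²/4 = 0.6013 in²; R_n = 68 × 0.6013 × 4 × 2 = 327.1 kips → 0.75 × 327.1 = 245 kips.
Bearing (1.2 l_c t F_u ≤ 2.4 d t F_u): upper limit = 2.4·0.875·0.375·58 = 45.68 kips.
  Edge l_c = 1.625 − 0.9375/2 = 1.156 → r_n = 30.18 kips; interior l_c = 3 − 0.9375 = 2.062 → r_n = 45.68 kips.
  R_n,bearing = 1·30.18 + 3·45.68 = 167.2 kips → 0.75 × 167.2 = 125 kips.
Bearing governs: 125 kips.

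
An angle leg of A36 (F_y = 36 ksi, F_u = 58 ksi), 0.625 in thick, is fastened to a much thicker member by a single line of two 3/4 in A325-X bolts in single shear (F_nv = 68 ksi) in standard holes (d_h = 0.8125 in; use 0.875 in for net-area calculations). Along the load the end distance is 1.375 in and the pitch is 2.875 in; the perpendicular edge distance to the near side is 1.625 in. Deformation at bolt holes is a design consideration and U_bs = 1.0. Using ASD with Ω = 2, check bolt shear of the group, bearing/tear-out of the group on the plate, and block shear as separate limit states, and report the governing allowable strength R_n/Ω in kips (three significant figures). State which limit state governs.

Bolt shear: A_b = π·0.75²/4 = 0.4418 in²; R_n = 68 × 0.4418 × 2 × 1 = 60.08 kips → 60.08 / 2 = 30 kips.
Bearing: edge l_c = 0.9688, r_n = 42.14 kips; interior l_c = 2.062, r_n = 65.25 kips; R_n = 42.14 + 1·65.25 = 107.4 kips → 53.7 kips.
Block shear: A_gv = 2.656, A_nv = 1.836, A_nt = 0.7422 in²; R_n = min(0.6F_uA_nv, 0.6F_yA_gv) + U_bs·F_u·A_nt = 100.4 kips → 50.2 kips.
Bolt shear governs: 30 kips.

30 kips (bolt shear governs)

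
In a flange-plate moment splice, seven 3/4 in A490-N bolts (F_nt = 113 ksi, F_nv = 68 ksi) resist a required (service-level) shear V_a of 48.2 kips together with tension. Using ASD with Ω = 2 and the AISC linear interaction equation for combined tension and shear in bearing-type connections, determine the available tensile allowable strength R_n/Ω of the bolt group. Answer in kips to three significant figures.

147 kips

A_b = π·0.75²/4 = 0.4418 in²; f_rv = 48.2 / (7 × 0.4418) = 15.59 ksi.
F'_nt = 1.3 F_nt − (Ω F_nt / F_nv) f_rv = 1.3·113 − (2·113/68)·15.59 = 95.1 ksi, capped at F_nt → F'_nt = 95.1 ksi.
R_n = F'_nt · A_b · n = 95.1 × 0.4418 × 7 = 294.1 kips.
Allowable strength R_n/Ω = 294.1 / 2 = 147 kips.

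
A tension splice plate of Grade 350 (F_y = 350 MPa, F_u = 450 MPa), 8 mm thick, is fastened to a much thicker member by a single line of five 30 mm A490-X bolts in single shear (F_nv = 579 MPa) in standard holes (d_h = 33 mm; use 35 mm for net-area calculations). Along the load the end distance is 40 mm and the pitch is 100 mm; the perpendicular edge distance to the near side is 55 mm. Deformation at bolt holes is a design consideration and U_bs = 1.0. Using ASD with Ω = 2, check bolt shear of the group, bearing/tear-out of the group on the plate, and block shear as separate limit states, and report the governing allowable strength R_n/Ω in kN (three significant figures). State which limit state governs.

Bolt shear: A_b = π·30²/4 = 706.9 mm²; R_n = 579 × 706.9 × 5 × 1 / 1000 = 2046 kN → 2046 / 2 = 1020 kN.
Bearing: edge l_c = 23.5, r_n = 101.5 kN; interior l_c = 67, r_n = 259.2 kN; R_n = 101.5 + 4·259.2 = 1138 kN → 569 kN.
Block shear: A_gv = 3520, A_nv = 2260, A_nt = 300 mm²; R_n = min(0.6F_uA_nv, 0.6F_yA_gv) + U_bs·F_u·A_nt = 745.2 kN → 373 kN.
Block shear governs: 373 kN.

373 kN (block shear governs)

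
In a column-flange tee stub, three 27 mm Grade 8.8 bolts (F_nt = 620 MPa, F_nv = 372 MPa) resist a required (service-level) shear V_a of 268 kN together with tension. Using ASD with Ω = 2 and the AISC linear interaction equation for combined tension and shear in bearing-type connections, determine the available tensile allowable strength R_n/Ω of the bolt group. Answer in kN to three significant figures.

246 kN

A_b = π·27²/4 = 572.6 mm²; f_rv = 268 × 1000 / (3 × 572.6) = 156 MPa.
F'_nt = 1.3 F_nt − (Ω F_nt / F_nv) f_rv = 1.3·620 − (2·620/372)·156 = 285.9 MPa, capped at F_nt → F'_nt = 285.9 MPa.
R_n = F'_nt · A_b · n = 285.9 × 572.6 × 3 / 1000 = 491.1 kN.
Allowable strength R_n/Ω = 491.1 / 2 = 246 kN.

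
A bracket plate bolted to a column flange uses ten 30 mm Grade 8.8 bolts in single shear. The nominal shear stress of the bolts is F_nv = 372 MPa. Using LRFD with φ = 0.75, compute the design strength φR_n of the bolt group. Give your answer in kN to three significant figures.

1970 kN

A_b = π × 30² / 4 = 706.9 mm².
R_n = F_nv · A_b · n · n_s = 372 × 706.9 × 10 × 1 / 1000 = 2630 kN.
Design strength φR_n = 0.75 × 2630 = 1970 kN.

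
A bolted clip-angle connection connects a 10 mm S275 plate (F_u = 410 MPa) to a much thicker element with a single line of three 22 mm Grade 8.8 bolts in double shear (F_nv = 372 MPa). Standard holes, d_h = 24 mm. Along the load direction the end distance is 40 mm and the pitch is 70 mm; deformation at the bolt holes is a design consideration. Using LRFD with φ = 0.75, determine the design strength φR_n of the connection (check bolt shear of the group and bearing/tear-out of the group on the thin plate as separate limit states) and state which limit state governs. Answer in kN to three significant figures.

Bolt shear: A_b = π·22²/4 = 380.1 mm²; R_n = 372 × 380.1 × 3 × 2 / 1000 = 848.5 kN → 0.75 × 848.5 = 636 kN.
Bearing (1.2 l_c t F_u ≤ 2.4 d t F_u): upper limit = 2.4·22·10·410 / 1000 = 216.5 kN.
  Edge l_c = 40 − 24/2 = 28 → r_n = 137.8 kN; interior l_c = 70 − 24 = 46 → r_n = 216.5 kN.
  R_n,bearing = 1·137.8 + 2·216.5 = 570.7 kN → 0.75 × 570.7 = 428 kN.
Bearing governs: 428 kN.

428 kN (bearing governs)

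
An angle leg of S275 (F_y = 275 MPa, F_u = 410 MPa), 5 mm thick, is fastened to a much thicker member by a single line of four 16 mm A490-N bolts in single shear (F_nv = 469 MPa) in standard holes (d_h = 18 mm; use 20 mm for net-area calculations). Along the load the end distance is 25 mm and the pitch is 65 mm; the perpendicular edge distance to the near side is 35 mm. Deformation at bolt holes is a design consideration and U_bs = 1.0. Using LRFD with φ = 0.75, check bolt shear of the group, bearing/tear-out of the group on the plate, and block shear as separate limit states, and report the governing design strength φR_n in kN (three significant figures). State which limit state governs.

Bolt shear: A_b = π·16²/4 = 201.1 mm²; R_n = 469 × 201.1 × 4 × 1 / 1000 = 377.2 kN → 0.75 × 377.2 = 283 kN.
Bearing: edge l_c = 16, r_n = 39.36 kN; interior l_c = 47, r_n = 78.72 kN; R_n = 39.36 + 3·78.72 = 275.5 kN → 207 kN.
Block shear: A_gv = 1100, A_nv = 750, A_nt = 125 mm²; R_n = min(0.6F_uA_nv, 0.6F_yA_gv) + U_bs·F_u·A_nt = 232.8 kN → 175 kN.
Block shear governs: 175 kN.

175 kN (block shear governs)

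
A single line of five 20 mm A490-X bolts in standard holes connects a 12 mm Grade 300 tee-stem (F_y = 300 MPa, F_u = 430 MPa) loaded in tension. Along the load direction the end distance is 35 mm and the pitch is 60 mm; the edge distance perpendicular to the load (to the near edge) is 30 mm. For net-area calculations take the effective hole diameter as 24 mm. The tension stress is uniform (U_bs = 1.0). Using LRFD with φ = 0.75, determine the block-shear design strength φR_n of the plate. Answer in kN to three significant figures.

457 kN

Shear plane L_v = 35 + 4·60 = 275 mm; A_gv = 275 × 12 = 3300 mm².
A_nv = (275 − 4.5·24) × 12 = 2004 mm².
A_nt = (30 − 0.5·24) × 12 = 216 mm².
0.6 F_u A_nv = 517 kN; 0.6 F_y A_gv = 594 kN → shear rupture governs the shear term.
R_n = 517 + 1.0 × 430 × 216 / 1000 = 609.9 kN.
Design strength φR_n = 0.75 × 609.9 = 457 kN.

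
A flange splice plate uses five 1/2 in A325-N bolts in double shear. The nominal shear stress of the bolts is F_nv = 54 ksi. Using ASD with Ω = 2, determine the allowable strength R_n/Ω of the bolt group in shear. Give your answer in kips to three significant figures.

53 kips

A_b = π × 0.5² / 4 = 0.1963 in².
R_n = F_nv · A_b · n · n_s = 54 × 0.1963 × 5 × 2 = 106 kips.
Allowable strength R_n/Ω = 106 / 2 = 53 kips.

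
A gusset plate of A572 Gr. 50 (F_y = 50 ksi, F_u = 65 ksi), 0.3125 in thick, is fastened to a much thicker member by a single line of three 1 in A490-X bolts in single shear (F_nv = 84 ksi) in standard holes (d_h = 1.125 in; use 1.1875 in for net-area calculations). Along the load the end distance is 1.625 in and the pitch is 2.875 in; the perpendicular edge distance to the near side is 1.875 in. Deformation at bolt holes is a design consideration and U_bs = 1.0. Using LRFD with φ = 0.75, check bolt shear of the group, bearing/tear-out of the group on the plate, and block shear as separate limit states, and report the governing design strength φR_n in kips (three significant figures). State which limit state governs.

Bolt shear: A_b = π·1²/4 = 0.7854 in²; R_n = 84 × 0.7854 × 3 × 1 = 197.9 kips → 0.75 × 197.9 = 148 kips.
Bearing: edge l_c = 1.062, r_n = 25.9 kips; interior l_c = 1.75, r_n = 42.66 kips; R_n = 25.9 + 2·42.66 = 111.2 kips → 83.4 kips.
Block shear: A_gv = 2.305, A_nv = 1.377, A_nt = 0.4004 in²; R_n = min(0.6F_uA_nv, 0.6F_yA_gv) + U_bs·F_u·A_nt = 79.73 kips → 59.8 kips.
Block shear governs: 59.8 kips.

59.8 kips (block shear governs)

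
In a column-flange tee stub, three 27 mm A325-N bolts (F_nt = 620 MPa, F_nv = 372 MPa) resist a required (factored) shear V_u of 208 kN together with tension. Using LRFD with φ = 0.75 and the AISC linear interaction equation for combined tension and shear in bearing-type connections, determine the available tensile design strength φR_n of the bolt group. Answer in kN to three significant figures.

692 kN

A_b = π·27²/4 = 572.6 mm²; f_rv = 208 × 1000 / (3 × 572.6) = 121.1 MPa.
F'_nt = 1.3 F_nt − (F_nt / φF_nv) f_rv = 1.3·620 − (620/(0.75·372))·121.1 = 536.9 MPa, capped at F_nt → F'_nt = 536.9 MPa.
R_n = F'_nt · A_b · n = 536.9 × 572.6 × 3 / 1000 = 922.2 kN.
Design strength φR_n = 0.75 × 922.2 = 692 kN.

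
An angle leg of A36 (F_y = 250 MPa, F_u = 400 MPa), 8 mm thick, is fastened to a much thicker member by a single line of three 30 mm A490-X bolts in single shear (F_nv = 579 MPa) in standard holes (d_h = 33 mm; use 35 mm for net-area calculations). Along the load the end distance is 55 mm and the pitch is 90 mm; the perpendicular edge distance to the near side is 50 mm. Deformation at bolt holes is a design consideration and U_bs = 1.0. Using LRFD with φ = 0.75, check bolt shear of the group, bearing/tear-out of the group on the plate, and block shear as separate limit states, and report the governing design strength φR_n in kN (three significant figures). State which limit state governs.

290 kN (block shear governs)

Bolt shear: A_b = π·30²/4 = 706.9 mm²; R_n = 579 × 706.9 × 3 × 1 / 1000 = 1228 kN → 0.75 × 1228 = 921 kN.
Bearing: edge l_c = 38.5, r_n = 147.8 kN; interior l_c = 57, r_n = 218.9 kN; R_n = 147.8 + 2·218.9 = 585.6 kN → 439 kN.
Block shear: A_gv = 1880, A_nv = 1180, A_nt = 260 mm²; R_n = min(0.6F_uA_nv, 0.6F_yA_gv) + U_bs·F_u·A_nt = 386 kN → 290 kN.
Block shear governs: 290 kN.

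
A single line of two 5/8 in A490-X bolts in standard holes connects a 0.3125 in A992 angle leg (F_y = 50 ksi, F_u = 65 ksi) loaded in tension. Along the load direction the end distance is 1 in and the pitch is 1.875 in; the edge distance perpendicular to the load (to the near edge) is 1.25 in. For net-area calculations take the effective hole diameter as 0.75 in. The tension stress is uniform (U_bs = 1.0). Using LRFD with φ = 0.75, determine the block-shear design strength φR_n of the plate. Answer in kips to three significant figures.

Shear plane L_v = 1 + 1·1.875 = 2.875 in; A_gv = 2.875 × 0.3125 = 0.8984 in².
A_nv = (2.875 − 1.5·0.75) × 0.3125 = 0.5469 in².
A_nt = (1.25 − 0.5·0.75) × 0.3125 = 0.2734 in².
0.6 F_u A_nv = 21.33 kips; 0.6 F_y A_gv = 26.95 kips → shear rupture governs the shear term.
R_n = 21.33 + 1.0 × 65 × 0.2734 = 39.1 kips.
Design strength φR_n = 0.75 × 39.1 = 29.3 kips.

29.3 kips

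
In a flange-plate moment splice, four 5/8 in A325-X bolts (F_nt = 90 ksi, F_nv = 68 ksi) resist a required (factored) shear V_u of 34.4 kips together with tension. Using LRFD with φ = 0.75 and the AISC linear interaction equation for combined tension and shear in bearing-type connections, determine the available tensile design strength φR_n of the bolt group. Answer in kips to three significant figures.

62.2 kips

A_b = π·0.625²/4 = 0.3068 in²; f_rv = 34.4 / (4 × 0.3068) = 28.03 ksi.
F'_nt = 1.3 F_nt − (F_nt / φF_nv) f_rv = 1.3·90 − (90/(0.75·68))·28.03 = 67.53 ksi, capped at F_nt → F'_nt = 67.53 ksi.
R_n = F'_nt · A_b · n = 67.53 × 0.3068 × 4 = 82.87 kips.
Design strength φR_n = 0.75 × 82.87 = 62.2 kips.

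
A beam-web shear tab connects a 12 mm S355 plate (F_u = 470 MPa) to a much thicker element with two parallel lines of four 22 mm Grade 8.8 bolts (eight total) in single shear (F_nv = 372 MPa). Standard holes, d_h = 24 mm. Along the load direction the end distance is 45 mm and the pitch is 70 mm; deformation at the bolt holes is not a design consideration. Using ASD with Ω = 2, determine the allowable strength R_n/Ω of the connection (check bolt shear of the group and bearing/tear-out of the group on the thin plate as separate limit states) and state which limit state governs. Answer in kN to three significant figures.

Bolt shear: A_b = π·22²/4 = 380.1 mm²; R_n = 372 × 380.1 × 8 × 1 / 1000 = 1131 kN → 1131 / 2 = 566 kN.
Bearing (1.5 l_c t F_u ≤ 3.0 d t F_u): upper limit = 3.0·22·12·470 / 1000 = 372.2 kN.
  Edge l_c = 45 − 24/2 = 33 → r_n = 279.2 kN; interior l_c = 70 − 24 = 46 → r_n = 372.2 kN.
  R_n,bearing = 2·279.2 + 6·372.2 = 2792 kN → 2792 / 2 = 1400 kN.
Bolt shear governs: 566 kN.

566 kN (bolt shear governs)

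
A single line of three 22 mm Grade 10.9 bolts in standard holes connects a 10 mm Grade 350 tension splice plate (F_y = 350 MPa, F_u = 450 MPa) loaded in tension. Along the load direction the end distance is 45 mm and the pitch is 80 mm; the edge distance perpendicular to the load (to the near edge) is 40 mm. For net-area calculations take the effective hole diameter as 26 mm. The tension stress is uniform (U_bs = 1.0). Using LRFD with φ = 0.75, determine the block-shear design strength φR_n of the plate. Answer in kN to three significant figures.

375 kN

Shear plane L_v = 45 + 2·80 = 205 mm; A_gv = 205 × 10 = 2050 mm².
A_nv = (205 − 2.5·26) × 10 = 1400 mm².
A_nt = (40 − 0.5·26) × 10 = 270 mm².
0.6 F_u A_nv = 378 kN; 0.6 F_y A_gv = 430.5 kN → shear rupture governs the shear term.
R_n = 378 + 1.0 × 450 × 270 / 1000 = 499.5 kN.
Design strength φR_n = 0.75 × 499.5 = 375 kN.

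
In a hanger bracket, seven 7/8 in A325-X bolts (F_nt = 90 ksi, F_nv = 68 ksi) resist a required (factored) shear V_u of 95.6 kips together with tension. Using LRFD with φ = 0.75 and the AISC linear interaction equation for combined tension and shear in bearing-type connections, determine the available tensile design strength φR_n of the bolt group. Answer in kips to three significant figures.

A_b = π·0.875²/4 = 0.6013 in²; f_rv = 95.6 / (7 × 0.6013) = 22.71 ksi.
F'_nt = 1.3 F_nt − (F_nt / φF_nv) f_rv = 1.3·90 − (90/(0.75·68))·22.71 = 76.92 ksi, capped at F_nt → F'_nt = 76.92 ksi.
R_n = F'_nt · A_b · n = 76.92 × 0.6013 × 7 = 323.8 kips.
Design strength φR_n = 0.75 × 323.8 = 243 kips.

243 kips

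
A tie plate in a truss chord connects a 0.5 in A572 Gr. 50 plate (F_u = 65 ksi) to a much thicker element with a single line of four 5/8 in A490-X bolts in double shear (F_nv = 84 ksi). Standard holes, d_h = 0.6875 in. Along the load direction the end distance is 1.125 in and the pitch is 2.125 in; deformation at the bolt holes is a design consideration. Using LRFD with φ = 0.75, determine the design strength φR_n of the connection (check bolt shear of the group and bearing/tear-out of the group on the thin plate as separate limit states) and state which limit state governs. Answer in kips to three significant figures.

Bolt shear: A_b = π·0.625²/4 = 0.3068 in²; R_n = 84 × 0.3068 × 4 × 2 = 206.2 kips → 0.75 × 206.2 = 155 kips.
Bearing (1.2 l_c t F_u ≤ 2.4 d t F_u): upper limit = 2.4·0.625·0.5·65 = 48.75 kips.
  Edge l_c = 1.125 − 0.6875/2 = 0.7812 → r_n = 30.47 kips; interior l_c = 2.125 − 0.6875 = 1.438 → r_n = 48.75 kips.
  R_n,bearing = 1·30.47 + 3·48.75 = 176.7 kips → 0.75 × 176.7 = 133 kips.
Bearing governs: 133 kips.

133 kips (bearing governs)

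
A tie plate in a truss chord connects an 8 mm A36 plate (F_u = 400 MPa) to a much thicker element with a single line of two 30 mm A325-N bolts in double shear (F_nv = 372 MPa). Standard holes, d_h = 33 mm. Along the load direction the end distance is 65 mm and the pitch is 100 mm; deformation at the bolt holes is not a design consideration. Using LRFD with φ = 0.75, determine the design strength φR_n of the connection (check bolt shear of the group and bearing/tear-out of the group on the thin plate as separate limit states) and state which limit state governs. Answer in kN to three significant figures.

391 kN (bearing governs)

Bolt shear: A_b = π·30²/4 = 706.9 mm²; R_n = 372 × 706.9 × 2 × 2 / 1000 = 1052 kN → 0.75 × 1052 = 789 kN.
Bearing (1.5 l_c t F_u ≤ 3.0 d t F_u): upper limit = 3.0·30·8·400 / 1000 = 288 kN.
  Edge l_c = 65 − 33/2 = 48.5 → r_n = 232.8 kN; interior l_c = 100 − 33 = 67 → r_n = 288 kN.
  R_n,bearing = 1·232.8 + 1·288 = 520.8 kN → 0.75 × 520.8 = 391 kN.
Bearing governs: 391 kN.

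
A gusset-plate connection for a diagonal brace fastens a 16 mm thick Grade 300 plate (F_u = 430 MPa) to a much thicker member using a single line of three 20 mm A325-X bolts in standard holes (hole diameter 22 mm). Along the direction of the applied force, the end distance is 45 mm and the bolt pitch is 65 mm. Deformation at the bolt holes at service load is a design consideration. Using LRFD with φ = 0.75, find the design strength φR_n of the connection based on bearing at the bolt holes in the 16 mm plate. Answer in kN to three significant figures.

706 kN

Per bolt r_n = 1.2 l_c t F_u ≤ 2.4 d t F_u; upper limit = 2.4 × 20 × 16 × 430 / 1000 = 330.2 kN.
Edge bolt: l_c = 45 − 22/2 = 34 mm → 1.2 × 34 × 16 × 430 / 1000 = 280.7 → r_n = 280.7 kN.
Interior bolts: l_c = 65 − 22 = 43 mm → 1.2 × 43 × 16 × 430 / 1000 = 355 → r_n = 330.2 kN.
R_n = 1 × 280.7 + 2 × 330.2 = 941.2 kN.
Design strength φR_n = 0.75 × 941.2 = 706 kN.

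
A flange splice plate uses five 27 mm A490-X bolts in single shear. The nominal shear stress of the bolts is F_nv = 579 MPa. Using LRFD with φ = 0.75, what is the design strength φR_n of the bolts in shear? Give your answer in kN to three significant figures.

A_b = π × 27² / 4 = 572.6 mm².
R_n = F_nv · A_b · n · n_s = 579 × 572.6 × 5 × 1 / 1000 = 1658 kN.
Design strength φR_n = 0.75 × 1658 = 1240 kN.

1240 kN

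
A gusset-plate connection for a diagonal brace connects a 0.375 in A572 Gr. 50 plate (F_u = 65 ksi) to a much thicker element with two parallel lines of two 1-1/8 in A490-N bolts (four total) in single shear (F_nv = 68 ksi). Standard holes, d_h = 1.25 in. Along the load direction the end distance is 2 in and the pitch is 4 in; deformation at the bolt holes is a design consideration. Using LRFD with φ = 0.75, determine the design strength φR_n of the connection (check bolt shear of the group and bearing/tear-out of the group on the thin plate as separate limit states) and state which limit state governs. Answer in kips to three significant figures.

159 kips (bearing governs)

Bolt shear: A_b = π·1.125²/4 = 0.994 in²; R_n = 68 × 0.994 × 4 × 1 = 270.4 kips → 0.75 × 270.4 = 203 kips.
Bearing (1.2 l_c t F_u ≤ 2.4 d t F_u): upper limit = 2.4·1.125·0.375·65 = 65.81 kips.
  Edge l_c = 2 − 1.25/2 = 1.375 → r_n = 40.22 kips; interior l_c = 4 − 1.25 = 2.75 → r_n = 65.81 kips.
  R_n,bearing = 2·40.22 + 2·65.81 = 212.1 kips → 0.75 × 212.1 = 159 kips.
Bearing governs: 159 kips.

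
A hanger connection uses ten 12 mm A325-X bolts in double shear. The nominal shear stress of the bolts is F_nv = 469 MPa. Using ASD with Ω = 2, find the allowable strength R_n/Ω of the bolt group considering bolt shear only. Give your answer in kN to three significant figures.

530 kN

A_b = π × 12² / 4 = 113.1 mm².
R_n = F_nv · A_b · n · n_s = 469 × 113.1 × 10 × 2 / 1000 = 1061 kN.
Allowable strength R_n/Ω = 1061 / 2 = 530 kN.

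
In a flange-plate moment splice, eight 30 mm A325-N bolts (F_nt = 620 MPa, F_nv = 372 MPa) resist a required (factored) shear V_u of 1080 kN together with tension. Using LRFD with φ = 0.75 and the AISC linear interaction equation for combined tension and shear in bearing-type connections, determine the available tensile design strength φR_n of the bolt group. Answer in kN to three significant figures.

1620 kN

A_b = π·30²/4 = 706.9 mm²; f_rv = 1080 × 1000 / (8 × 706.9) = 191 MPa.
F'_nt = 1.3 F_nt − (F_nt / φF_nv) f_rv = 1.3·620 − (620/(0.75·372))·191 = 381.6 MPa, capped at F_nt → F'_nt = 381.6 MPa.
R_n = F'_nt · A_b · n = 381.6 × 706.9 × 8 / 1000 = 2158 kN.
Design strength φR_n = 0.75 × 2158 = 1620 kN.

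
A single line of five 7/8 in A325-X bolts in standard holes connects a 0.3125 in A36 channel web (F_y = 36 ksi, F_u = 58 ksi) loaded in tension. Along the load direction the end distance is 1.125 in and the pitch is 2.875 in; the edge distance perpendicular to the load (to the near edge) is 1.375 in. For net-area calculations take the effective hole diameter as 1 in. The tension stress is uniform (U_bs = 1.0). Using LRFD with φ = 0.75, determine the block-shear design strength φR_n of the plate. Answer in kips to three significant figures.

75.8 kips

Shear plane L_v = 1.125 + 4·2.875 = 12.62 in; A_gv = 12.62 × 0.3125 = 3.945 in².
A_nv = (12.62 − 4.5·1) × 0.3125 = 2.539 in².
A_nt = (1.375 − 0.5·1) × 0.3125 = 0.2734 in².
0.6 F_u A_nv = 88.36 kips; 0.6 F_y A_gv = 85.22 kips → shear yielding governs the shear term.
R_n = 85.22 + 1.0 × 58 × 0.2734 = 101.1 kips.
Design strength φR_n = 0.75 × 101.1 = 75.8 kips.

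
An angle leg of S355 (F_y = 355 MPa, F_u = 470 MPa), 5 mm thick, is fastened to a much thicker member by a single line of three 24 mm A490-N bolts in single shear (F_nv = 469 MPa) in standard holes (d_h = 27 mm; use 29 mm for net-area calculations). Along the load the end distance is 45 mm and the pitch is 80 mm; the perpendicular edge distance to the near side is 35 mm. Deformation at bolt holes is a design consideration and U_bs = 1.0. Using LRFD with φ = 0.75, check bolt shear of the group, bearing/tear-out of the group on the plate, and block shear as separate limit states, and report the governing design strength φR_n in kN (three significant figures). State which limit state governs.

176 kN (block shear governs)

Bolt shear: A_b = π·24²/4 = 452.4 mm²; R_n = 469 × 452.4 × 3 × 1 / 1000 = 636.5 kN → 0.75 × 636.5 = 477 kN.
Bearing: edge l_c = 31.5, r_n = 88.83 kN; interior l_c = 53, r_n = 135.4 kN; R_n = 88.83 + 2·135.4 = 359.6 kN → 270 kN.
Block shear: A_gv = 1025, A_nv = 662.5, A_nt = 102.5 mm²; R_n = min(0.6F_uA_nv, 0.6F_yA_gv) + U_bs·F_u·A_nt = 235 kN → 176 kN.
Block shear governs: 176 kN.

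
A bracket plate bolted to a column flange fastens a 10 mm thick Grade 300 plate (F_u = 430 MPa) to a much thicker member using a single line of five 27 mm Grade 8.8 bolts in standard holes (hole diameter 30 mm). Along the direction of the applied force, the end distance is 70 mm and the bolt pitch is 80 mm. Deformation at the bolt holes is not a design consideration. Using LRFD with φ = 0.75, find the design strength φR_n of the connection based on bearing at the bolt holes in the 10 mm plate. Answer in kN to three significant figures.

Per bolt r_n = 1.5 l_c t F_u ≤ 3.0 d t F_u; upper limit = 3.0 × 27 × 10 × 430 / 1000 = 348.3 kN.
Edge bolt: l_c = 70 − 30/2 = 55 mm → 1.5 × 55 × 10 × 430 / 1000 = 354.8 → r_n = 348.3 kN.
Interior bolts: l_c = 80 − 30 = 50 mm → 1.5 × 50 × 10 × 430 / 1000 = 322.5 → r_n = 322.5 kN.
R_n = 1 × 348.3 + 4 × 322.5 = 1638 kN.
Design strength φR_n = 0.75 × 1638 = 1230 kN.

1230 kN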